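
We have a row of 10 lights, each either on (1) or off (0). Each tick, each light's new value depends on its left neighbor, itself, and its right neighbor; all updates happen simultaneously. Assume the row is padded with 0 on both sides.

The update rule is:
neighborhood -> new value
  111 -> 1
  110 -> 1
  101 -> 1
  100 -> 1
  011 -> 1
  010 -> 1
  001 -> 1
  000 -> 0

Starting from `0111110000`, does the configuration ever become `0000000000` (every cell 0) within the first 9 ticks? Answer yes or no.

no

1111111000
1111111100
1111111110
1111111111
1111111111  (fixed point — unchanged through tick 9)
tick 9 is 1111111111, still not uniform 0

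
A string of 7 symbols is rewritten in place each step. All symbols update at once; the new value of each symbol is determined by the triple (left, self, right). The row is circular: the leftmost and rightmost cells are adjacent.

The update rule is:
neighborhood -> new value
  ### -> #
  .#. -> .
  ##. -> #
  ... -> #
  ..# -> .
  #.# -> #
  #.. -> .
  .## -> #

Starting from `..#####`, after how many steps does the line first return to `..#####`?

..#####

1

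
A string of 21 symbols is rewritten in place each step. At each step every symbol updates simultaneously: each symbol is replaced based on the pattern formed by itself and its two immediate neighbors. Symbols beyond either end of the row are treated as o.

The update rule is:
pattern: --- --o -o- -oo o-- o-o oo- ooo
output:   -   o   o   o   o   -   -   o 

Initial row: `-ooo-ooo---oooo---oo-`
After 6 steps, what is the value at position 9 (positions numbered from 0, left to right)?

-oo--oo-o-oooo-o-oo--
-o-ooo--o-ooo--o-o-oo
-o-oo-ooo-oo-ooo-o-oo
-o-o--oo--o--oo--o-oo
-o-oooo-oooooo-ooo-oo
-o-ooo--ooooo--oo--oo
position 9 holds o

o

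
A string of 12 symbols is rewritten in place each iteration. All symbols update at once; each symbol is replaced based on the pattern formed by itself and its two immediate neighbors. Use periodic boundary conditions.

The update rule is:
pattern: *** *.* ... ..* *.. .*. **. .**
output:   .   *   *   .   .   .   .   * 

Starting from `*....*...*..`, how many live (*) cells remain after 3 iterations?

3

..**...*....
*.*..*...***
.*.....*.*..
count of *: 3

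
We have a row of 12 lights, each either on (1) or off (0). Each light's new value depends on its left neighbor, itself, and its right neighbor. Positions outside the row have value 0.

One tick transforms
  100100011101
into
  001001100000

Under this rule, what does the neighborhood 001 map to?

1

At position 2 the neighborhood is 001; the next row has 1 there.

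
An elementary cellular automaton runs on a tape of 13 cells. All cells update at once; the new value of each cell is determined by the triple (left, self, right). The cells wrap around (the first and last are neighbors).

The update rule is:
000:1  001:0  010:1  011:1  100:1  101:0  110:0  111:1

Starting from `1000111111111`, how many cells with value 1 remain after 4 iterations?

8

iteration 1: 0110111111111
iteration 2: 0100111111110
iteration 3: 0110111111101
iteration 4: 0100111111001
count of 1: 8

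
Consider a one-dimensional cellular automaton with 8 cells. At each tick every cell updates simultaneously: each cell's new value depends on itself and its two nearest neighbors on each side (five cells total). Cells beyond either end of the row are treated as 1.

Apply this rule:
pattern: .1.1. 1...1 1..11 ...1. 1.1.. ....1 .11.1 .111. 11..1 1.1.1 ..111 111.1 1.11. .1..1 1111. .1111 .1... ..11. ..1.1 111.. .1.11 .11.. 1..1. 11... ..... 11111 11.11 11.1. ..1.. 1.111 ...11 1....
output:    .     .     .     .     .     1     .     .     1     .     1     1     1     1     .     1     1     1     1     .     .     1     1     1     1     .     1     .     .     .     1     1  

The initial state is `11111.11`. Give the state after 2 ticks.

....11.1
11111.1.

11111.1.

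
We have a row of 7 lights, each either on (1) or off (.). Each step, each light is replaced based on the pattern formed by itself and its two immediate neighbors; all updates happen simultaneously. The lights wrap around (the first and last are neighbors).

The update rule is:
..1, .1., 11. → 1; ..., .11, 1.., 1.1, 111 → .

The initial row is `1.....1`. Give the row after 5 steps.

1....1.
1...11.
1..1.1.
1.11.1.
1..1.1.

1..1.1.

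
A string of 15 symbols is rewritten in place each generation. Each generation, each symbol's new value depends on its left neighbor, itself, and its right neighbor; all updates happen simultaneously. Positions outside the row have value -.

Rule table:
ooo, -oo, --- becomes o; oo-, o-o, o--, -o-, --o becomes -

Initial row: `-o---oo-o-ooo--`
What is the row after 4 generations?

---oo----oo-oo-

generation 1: ---o-o----oo--o
generation 2: oo-----oo-o----
generation 3: o--ooo-o----ooo
generation 4: ---oo----oo-oo-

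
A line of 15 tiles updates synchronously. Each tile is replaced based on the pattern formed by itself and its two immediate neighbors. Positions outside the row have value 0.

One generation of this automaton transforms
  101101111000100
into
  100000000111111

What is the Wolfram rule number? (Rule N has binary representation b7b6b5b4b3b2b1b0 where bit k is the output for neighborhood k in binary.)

23

position 6: 111 → 0  (bit 7 = 0)
position 3: 110 → 0  (bit 6 = 0)
position 1: 101 → 0  (bit 5 = 0)
position 9: 100 → 1  (bit 4 = 1)
position 2: 011 → 0  (bit 3 = 0)
position 0: 010 → 1  (bit 2 = 1)
position 11: 001 → 1  (bit 1 = 1)
position 10: 000 → 1  (bit 0 = 1)
bits b7..b0 = 00010111 = 23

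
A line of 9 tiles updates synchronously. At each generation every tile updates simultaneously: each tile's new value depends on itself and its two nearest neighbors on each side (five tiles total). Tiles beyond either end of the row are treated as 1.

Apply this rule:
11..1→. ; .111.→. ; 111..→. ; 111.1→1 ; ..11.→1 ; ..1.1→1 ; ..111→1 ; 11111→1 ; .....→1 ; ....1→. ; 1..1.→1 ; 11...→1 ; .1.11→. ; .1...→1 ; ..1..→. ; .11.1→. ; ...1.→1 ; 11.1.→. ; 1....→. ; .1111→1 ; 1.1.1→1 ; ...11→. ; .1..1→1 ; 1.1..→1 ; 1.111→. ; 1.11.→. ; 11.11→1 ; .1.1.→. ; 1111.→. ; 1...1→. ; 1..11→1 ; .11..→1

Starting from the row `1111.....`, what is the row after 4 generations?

..11.1..1

generation 1: 11..1.1..
generation 2: ...11.111
generation 3: 1..1.1.11
generation 4: ..11.1..1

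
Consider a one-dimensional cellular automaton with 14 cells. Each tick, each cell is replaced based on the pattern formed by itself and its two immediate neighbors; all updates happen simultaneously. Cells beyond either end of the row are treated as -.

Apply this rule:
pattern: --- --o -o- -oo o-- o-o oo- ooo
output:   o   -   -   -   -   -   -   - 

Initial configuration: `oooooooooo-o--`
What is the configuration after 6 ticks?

oooooooooooo--

tick 1: -------------o
tick 2: oooooooooooo--
tick 3: -------------o  (repeats tick 1; period 2)
tick 6: oooooooooooo--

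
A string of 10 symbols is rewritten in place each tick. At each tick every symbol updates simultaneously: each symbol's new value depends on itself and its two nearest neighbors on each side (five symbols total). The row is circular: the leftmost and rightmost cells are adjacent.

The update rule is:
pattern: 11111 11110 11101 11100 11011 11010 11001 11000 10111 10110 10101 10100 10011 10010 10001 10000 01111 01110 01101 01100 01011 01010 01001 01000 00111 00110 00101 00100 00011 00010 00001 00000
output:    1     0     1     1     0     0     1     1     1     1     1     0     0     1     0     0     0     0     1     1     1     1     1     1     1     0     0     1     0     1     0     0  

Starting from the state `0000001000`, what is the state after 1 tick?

0000011100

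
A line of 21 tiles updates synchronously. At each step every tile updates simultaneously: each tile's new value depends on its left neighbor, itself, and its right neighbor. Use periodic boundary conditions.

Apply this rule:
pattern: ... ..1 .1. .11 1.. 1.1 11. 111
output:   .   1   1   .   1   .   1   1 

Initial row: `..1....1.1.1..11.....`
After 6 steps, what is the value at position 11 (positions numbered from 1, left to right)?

.111..11.1.111.11....
1.1111.1.1..11..11...
1..111.1.111.111.11.1
111.11.1..11..11..1..
.11..1.111.111.111111
..1111..11..11..11111
position 11 holds .

.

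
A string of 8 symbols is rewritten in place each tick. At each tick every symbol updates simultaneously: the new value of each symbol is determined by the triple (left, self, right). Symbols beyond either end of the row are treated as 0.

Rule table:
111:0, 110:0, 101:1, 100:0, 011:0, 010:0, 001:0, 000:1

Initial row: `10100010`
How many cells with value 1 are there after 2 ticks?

tick 1: 01001000
tick 2: 00000011
count of 1: 2

2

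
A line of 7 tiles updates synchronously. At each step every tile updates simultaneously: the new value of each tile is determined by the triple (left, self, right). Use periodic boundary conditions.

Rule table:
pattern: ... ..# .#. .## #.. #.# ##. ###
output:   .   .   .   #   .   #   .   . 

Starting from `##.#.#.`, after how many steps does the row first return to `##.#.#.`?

7

#.#.#.#
.#.#.##
#.#.##.
.#.##.#
#.##.#.
.##.#.#
##.#.#.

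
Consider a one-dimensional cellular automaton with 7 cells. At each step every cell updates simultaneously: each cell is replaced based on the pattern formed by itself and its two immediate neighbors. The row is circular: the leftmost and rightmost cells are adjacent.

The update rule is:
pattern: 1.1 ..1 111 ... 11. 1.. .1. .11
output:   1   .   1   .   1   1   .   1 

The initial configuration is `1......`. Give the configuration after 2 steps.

.1.....
..1....

..1....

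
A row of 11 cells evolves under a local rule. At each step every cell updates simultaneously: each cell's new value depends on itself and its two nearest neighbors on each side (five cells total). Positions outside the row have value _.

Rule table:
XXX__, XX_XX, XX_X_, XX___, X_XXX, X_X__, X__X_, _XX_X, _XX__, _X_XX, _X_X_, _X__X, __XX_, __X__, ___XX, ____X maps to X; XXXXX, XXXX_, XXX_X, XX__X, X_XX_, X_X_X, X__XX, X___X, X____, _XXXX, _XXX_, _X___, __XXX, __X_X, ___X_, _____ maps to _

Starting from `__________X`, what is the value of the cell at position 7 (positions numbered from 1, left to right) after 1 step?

_

________X_X
position 7 holds _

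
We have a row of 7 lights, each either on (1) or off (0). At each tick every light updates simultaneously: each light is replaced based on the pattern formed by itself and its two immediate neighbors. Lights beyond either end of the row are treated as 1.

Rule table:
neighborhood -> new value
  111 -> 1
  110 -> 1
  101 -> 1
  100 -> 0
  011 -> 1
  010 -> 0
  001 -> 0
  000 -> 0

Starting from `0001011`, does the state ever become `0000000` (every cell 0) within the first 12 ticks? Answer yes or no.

no

0000111
0000111  (fixed point — unchanged through tick 12)
tick 12 is 0000111, still not uniform 0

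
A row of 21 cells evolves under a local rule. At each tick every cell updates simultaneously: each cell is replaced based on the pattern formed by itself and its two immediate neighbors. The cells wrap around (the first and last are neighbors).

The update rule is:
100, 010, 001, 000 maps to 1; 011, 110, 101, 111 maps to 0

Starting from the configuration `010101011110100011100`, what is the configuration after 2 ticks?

tick 1: 110101000000111100011
tick 2: 000101111111000011100

000101111111000011100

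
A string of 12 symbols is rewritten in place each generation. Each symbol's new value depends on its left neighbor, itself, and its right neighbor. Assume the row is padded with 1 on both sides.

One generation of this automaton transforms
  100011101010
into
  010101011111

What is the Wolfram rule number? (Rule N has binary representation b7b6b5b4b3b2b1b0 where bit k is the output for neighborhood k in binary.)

182

position 5: 111 → 1  (bit 7 = 1)
position 0: 110 → 0  (bit 6 = 0)
position 7: 101 → 1  (bit 5 = 1)
position 1: 100 → 1  (bit 4 = 1)
position 4: 011 → 0  (bit 3 = 0)
position 8: 010 → 1  (bit 2 = 1)
position 3: 001 → 1  (bit 1 = 1)
position 2: 000 → 0  (bit 0 = 0)
bits b7..b0 = 10110110 = 182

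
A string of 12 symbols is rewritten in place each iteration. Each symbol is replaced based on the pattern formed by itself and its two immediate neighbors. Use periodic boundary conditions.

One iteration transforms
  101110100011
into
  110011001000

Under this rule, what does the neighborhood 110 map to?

At position 0 the neighborhood is 110; the next row has 1 there.

1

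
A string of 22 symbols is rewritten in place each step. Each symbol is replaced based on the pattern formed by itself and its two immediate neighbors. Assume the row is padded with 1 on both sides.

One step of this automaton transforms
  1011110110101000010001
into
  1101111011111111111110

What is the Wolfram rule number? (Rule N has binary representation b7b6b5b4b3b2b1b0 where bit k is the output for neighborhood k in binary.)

position 3: 111 → 1  (bit 7 = 1)
position 0: 110 → 1  (bit 6 = 1)
position 1: 101 → 1  (bit 5 = 1)
position 13: 100 → 1  (bit 4 = 1)
position 2: 011 → 0  (bit 3 = 0)
position 10: 010 → 1  (bit 2 = 1)
position 16: 001 → 1  (bit 1 = 1)
position 14: 000 → 1  (bit 0 = 1)
bits b7..b0 = 11110111 = 247

247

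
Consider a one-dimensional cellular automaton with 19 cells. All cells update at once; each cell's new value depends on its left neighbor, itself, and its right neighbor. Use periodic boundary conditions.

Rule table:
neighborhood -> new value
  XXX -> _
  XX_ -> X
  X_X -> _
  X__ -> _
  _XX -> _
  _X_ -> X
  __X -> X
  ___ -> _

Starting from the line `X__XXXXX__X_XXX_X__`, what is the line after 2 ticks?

tick 1: X_X____X_XX___X_X_X
tick 2: X_X___XX__X__XX_X__

X_X___XX__X__XX_X__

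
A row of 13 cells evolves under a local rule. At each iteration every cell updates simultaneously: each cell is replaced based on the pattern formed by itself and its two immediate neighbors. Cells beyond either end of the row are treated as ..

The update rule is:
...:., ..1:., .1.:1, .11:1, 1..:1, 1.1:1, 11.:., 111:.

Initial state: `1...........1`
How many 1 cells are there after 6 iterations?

11..........1
1.1.........1
1111........1
1...1.......1
11..11......1
1.1.1.1.....1
count of 1: 5

5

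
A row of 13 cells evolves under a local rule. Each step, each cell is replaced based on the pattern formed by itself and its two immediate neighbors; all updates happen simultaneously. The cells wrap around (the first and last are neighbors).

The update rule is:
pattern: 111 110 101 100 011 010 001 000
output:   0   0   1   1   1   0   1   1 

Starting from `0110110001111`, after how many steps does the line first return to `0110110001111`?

1101101111000
1011011000111
0110110111100
1101101100011
0011011011110
1110110110001
0001101101111
1111011011000
1000110110111
0111101101100
1100011011011
0011110110110
1110001101101
0001111011011
1111000110110
1000111101101
0111100011011
1100011110110
1011110001101
0110001111011
1101111000110
1011000111101
0110111100011
1101100011110
1011011110001
0110110001111

26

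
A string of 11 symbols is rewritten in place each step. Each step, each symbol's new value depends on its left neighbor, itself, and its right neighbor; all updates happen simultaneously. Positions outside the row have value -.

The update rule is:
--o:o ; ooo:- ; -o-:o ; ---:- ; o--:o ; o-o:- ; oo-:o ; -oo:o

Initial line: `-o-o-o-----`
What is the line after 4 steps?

oo-o-oo----
oo-o-ooo---
oo-o-o-oo--
oo-o-o-ooo-

oo-o-o-ooo-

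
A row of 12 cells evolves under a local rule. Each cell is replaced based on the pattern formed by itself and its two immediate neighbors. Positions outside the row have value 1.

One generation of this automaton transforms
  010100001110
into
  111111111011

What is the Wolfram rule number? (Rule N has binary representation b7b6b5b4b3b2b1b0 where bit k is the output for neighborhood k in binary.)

position 9: 111 → 0  (bit 7 = 0)
position 10: 110 → 1  (bit 6 = 1)
position 0: 101 → 1  (bit 5 = 1)
position 4: 100 → 1  (bit 4 = 1)
position 8: 011 → 1  (bit 3 = 1)
position 1: 010 → 1  (bit 2 = 1)
position 7: 001 → 1  (bit 1 = 1)
position 5: 000 → 1  (bit 0 = 1)
bits b7..b0 = 01111111 = 127

127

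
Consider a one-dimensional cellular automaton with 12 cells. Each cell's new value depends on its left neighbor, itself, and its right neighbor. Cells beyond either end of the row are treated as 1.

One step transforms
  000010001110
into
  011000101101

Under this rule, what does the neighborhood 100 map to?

At position 0 the neighborhood is 100; the next row has 0 there.

0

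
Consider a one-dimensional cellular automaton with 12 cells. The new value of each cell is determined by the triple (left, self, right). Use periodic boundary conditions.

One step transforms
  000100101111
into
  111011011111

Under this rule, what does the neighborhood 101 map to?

At position 7 the neighborhood is 101; the next row has 1 there.

1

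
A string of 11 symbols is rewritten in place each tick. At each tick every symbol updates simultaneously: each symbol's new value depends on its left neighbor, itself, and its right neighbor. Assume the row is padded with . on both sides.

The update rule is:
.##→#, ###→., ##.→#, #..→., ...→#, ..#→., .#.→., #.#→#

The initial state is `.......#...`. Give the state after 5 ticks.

.###.#.###.

######...##
#....#.#.##
..##..#.###
#.##...##.#
.###.#.###.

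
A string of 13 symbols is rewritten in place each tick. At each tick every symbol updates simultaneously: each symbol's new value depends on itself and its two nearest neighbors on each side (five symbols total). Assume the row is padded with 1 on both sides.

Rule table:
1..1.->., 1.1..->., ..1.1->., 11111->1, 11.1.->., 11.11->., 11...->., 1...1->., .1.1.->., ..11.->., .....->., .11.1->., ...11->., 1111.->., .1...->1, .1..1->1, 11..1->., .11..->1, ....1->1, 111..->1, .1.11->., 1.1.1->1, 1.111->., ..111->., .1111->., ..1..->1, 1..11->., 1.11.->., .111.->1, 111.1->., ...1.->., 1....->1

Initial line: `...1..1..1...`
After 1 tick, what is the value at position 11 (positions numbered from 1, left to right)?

tick 1: ...11.11.11..
position 11 holds 1

1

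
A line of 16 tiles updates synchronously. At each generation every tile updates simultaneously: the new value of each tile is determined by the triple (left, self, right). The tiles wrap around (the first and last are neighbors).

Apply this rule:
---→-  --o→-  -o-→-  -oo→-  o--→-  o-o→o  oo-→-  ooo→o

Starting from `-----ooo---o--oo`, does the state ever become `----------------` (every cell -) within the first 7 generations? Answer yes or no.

------o---------
----------------
all cells are - at generation 2

yes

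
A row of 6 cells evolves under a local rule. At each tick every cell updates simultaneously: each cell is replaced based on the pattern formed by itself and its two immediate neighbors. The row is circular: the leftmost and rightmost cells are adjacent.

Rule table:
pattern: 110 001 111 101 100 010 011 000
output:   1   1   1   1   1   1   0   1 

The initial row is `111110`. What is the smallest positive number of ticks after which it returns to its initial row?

011111
101111
110111
111011
111101
111110

6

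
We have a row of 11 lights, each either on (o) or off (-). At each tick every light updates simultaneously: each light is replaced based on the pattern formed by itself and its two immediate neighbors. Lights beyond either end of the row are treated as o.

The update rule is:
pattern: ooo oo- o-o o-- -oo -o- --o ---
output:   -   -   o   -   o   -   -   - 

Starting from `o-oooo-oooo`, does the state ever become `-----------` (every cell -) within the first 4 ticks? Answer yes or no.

yes

-oo---oo---
oo----o----
-----------
all cells are - at tick 3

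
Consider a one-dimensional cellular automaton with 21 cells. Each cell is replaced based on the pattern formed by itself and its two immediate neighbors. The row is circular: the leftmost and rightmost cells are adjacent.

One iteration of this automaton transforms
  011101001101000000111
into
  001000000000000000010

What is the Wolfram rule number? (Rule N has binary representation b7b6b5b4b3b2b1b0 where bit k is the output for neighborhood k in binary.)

128

position 2: 111 → 1  (bit 7 = 1)
position 3: 110 → 0  (bit 6 = 0)
position 0: 101 → 0  (bit 5 = 0)
position 6: 100 → 0  (bit 4 = 0)
position 1: 011 → 0  (bit 3 = 0)
position 5: 010 → 0  (bit 2 = 0)
position 7: 001 → 0  (bit 1 = 0)
position 13: 000 → 0  (bit 0 = 0)
bits b7..b0 = 10000000 = 128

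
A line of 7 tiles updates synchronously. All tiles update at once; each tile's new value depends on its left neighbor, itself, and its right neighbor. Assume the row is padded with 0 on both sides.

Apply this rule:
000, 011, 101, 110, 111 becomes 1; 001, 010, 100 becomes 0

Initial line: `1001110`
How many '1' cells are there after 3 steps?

0001110
1101110
1111110
count of 1: 6

6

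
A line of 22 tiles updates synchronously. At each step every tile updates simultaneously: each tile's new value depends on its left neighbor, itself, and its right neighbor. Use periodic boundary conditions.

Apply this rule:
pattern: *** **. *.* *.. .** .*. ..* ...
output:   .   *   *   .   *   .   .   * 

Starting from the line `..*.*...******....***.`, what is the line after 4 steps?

.*...*.**.**.....***..

*..*..*.*....*.**.*.*.
.......*..**..****.*.*
.*****....**..*..**.*.
.*...*.**.**.....***..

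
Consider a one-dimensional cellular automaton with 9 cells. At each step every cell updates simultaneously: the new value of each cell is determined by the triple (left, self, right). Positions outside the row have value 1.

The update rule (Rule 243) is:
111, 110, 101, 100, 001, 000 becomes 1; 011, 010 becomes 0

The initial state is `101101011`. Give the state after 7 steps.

111111110

110110101
111011010
111101101
111110110
111111011
111111101
111111110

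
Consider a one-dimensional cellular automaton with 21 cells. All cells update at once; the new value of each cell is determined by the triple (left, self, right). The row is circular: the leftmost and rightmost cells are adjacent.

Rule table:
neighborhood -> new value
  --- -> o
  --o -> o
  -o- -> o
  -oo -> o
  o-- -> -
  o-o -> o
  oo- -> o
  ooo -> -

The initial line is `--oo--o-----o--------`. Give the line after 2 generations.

---oooooo---ooo------

generation 1: oooo-oo-ooooo-ooooooo
generation 2: ---oooooo---ooo------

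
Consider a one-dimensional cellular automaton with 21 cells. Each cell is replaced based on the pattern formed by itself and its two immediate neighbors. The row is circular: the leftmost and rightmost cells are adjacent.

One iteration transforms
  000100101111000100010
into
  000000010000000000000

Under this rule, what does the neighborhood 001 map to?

At position 2 the neighborhood is 001; the next row has 0 there.

0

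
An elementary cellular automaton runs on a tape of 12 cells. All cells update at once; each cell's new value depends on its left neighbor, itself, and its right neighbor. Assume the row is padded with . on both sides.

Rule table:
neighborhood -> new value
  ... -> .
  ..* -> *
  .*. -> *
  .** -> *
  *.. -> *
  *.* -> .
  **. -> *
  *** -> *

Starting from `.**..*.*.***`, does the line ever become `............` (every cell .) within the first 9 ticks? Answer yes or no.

tick 1: ******.*.***
tick 2: ******.*.***  (fixed point — unchanged through tick 9)
tick 9 is ******.*.***, still not uniform .

no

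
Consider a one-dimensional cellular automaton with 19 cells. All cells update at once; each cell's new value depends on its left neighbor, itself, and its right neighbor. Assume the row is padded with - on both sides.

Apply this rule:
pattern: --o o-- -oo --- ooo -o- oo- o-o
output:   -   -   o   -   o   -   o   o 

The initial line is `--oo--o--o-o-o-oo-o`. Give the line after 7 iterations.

--oo------o-o-oooo-
--oo-------o-ooooo-
--oo--------oooooo-
--oo--------oooooo-  (fixed point — unchanged through iteration 7)

--oo--------oooooo-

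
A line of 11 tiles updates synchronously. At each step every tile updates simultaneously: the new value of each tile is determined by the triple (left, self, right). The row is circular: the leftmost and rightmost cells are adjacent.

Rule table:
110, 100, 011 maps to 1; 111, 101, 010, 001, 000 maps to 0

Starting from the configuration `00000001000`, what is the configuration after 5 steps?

00000000100
00000000010
00000000001
10000000000
01000000000

01000000000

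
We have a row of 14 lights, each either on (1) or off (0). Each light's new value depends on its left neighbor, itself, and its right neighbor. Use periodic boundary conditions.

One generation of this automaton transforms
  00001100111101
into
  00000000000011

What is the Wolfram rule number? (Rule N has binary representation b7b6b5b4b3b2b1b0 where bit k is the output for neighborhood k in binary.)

36

position 9: 111 → 0  (bit 7 = 0)
position 5: 110 → 0  (bit 6 = 0)
position 12: 101 → 1  (bit 5 = 1)
position 0: 100 → 0  (bit 4 = 0)
position 4: 011 → 0  (bit 3 = 0)
position 13: 010 → 1  (bit 2 = 1)
position 3: 001 → 0  (bit 1 = 0)
position 1: 000 → 0  (bit 0 = 0)
bits b7..b0 = 00100100 = 36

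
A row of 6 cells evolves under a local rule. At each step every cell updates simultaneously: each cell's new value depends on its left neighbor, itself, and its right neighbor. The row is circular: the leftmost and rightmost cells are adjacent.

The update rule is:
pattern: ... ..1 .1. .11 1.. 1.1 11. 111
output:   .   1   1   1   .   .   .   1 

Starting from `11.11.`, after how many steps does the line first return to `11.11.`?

6

step 1: 1..1..
step 2: 1.11.1
step 3: ..1..1
step 4: .11.11
step 5: .1..1.
step 6: 11.11.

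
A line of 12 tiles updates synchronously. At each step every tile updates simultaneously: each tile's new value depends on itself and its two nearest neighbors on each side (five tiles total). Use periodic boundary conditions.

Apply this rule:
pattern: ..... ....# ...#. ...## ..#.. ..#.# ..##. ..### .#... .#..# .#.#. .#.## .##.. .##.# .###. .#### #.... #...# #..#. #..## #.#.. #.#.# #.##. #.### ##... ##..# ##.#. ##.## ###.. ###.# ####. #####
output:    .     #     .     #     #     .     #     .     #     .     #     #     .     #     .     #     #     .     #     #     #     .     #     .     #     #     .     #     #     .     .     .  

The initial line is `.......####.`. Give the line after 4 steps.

step 1: #....##.#.##
step 2: #######..#..
step 3: .#....####.#
step 4: ######.#....

######.#....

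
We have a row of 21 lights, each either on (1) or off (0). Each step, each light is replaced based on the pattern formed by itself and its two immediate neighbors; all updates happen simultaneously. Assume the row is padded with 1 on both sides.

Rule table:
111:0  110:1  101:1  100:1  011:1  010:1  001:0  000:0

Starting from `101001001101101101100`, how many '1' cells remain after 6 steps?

11

111101101111111111110
000111111000000000011
100100001100000000010
110110001110000000011
011111001011000000010
110001101111100000011
count of 1: 11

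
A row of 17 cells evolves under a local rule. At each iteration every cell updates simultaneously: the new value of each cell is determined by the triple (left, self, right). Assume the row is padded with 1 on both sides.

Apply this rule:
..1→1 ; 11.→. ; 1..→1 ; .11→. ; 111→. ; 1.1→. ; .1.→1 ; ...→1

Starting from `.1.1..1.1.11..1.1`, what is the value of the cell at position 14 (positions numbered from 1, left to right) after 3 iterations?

.1.1111.1...111..
.1......1111...11
.1111111....111..
position 14 holds 1

1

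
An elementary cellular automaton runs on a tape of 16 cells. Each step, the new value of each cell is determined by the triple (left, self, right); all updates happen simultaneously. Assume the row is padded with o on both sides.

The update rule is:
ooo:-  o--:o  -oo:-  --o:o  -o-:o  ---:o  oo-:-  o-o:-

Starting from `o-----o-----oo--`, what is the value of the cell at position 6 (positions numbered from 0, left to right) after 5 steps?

o

-ooooooooooo--oo
------------oo--
oooooooooooo--oo
------------oo--  (repeats step 2; period 2)
step 5: oooooooooooo--oo
position 6 holds o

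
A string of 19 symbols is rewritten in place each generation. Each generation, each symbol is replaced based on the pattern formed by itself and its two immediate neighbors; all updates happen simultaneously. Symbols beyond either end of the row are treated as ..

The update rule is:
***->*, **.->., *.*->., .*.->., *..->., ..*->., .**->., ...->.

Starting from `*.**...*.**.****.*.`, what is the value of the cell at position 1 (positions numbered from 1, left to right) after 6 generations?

.

.............**....
...................
...................  (fixed point — unchanged through generation 6)
position 1 holds .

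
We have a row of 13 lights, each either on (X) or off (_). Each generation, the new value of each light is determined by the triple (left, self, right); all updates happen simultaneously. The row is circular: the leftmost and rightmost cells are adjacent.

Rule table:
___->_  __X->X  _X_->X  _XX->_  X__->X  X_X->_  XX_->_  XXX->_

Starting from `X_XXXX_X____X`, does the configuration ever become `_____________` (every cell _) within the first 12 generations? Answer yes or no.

no

_______XX__X_
______X__XXXX
X____XXXX____
XX__X____X__X
__XXXX__XXXX_
_X____XX____X
_XX__X__X__XX
___XXXXXXXX__
__X________X_
_XXX______XXX
____X____X___
___XXX__XXX__
generation 12 is ___XXX__XXX__, still not uniform _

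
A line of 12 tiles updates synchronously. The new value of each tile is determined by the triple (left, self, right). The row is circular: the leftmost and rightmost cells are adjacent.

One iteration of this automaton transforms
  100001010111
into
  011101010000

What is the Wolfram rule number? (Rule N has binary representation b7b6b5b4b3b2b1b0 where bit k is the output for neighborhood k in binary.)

21

position 10: 111 → 0  (bit 7 = 0)
position 0: 110 → 0  (bit 6 = 0)
position 6: 101 → 0  (bit 5 = 0)
position 1: 100 → 1  (bit 4 = 1)
position 9: 011 → 0  (bit 3 = 0)
position 5: 010 → 1  (bit 2 = 1)
position 4: 001 → 0  (bit 1 = 0)
position 2: 000 → 1  (bit 0 = 1)
bits b7..b0 = 00010101 = 21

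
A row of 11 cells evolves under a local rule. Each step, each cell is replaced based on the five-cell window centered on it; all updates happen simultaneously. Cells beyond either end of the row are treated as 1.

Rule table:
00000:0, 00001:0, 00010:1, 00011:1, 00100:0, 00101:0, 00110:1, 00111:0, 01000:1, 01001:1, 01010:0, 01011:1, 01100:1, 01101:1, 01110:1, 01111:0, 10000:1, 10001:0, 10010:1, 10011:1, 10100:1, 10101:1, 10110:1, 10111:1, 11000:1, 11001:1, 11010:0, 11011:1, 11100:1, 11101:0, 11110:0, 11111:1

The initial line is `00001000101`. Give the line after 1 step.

11010101011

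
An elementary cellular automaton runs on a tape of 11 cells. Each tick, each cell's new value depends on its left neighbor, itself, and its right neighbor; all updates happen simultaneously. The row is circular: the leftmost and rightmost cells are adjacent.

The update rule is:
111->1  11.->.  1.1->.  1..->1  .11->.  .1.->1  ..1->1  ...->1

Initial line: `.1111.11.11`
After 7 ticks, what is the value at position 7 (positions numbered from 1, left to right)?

..11.......
11..1111111
1.11.111111
......11111
111111.111.
.1111...1..
1.11.111111
position 7 holds 1

1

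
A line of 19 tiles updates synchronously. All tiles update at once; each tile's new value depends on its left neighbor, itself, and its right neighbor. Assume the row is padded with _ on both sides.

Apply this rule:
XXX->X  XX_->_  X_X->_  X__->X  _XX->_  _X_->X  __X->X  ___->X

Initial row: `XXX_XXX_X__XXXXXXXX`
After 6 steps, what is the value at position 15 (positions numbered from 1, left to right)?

X

step 1: _X___X__XXX_XXXXXX_
step 2: XXXXXXXX_X___XXXX_X
step 3: _XXXXXX__XXXX_XX__X
step 4: X_XXXX_XX_XX____XXX
step 5: X__XX_______XXXX_X_
step 6: XXX__XXXXXXX_XX__XX
position 15 holds X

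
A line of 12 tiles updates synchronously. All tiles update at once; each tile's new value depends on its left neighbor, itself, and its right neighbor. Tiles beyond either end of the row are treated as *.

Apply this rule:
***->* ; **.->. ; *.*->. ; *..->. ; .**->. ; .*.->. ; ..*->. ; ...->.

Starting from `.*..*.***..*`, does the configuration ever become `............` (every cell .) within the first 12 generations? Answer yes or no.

yes

generation 1: .......*....
generation 2: ............
all cells are . at generation 2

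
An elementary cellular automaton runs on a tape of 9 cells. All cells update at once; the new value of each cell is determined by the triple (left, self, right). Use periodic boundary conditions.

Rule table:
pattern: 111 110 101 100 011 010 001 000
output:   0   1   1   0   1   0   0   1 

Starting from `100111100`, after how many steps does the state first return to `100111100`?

000100100
110000001
010111101
101100110
011100111
110100101
011000011
111011011
001111110
101000010
010011001
100011000
001011010
100111100

14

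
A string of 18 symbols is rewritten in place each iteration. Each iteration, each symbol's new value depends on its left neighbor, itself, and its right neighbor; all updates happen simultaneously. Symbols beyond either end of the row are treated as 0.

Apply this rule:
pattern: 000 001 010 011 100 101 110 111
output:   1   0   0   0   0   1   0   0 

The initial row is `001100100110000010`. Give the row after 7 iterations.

100000000000111000
001111111110000011
100000000000111000  (repeats iteration 1; period 2)
iteration 7: 100000000000111000

100000000000111000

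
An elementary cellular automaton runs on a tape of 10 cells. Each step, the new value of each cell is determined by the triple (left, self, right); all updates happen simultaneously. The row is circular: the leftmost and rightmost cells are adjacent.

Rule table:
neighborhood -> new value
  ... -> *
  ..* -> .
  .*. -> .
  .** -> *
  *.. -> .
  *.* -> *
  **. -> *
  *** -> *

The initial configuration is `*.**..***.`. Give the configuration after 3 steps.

****..****

.***..****
****..****
****..****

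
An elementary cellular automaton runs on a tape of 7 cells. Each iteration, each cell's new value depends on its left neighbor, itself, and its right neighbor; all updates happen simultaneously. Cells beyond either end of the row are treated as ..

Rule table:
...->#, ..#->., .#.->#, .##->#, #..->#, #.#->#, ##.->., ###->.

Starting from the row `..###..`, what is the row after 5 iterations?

#..####

iteration 1: #.#..##
iteration 2: ####.#.
iteration 3: #...###
iteration 4: ###.#..
iteration 5: #..####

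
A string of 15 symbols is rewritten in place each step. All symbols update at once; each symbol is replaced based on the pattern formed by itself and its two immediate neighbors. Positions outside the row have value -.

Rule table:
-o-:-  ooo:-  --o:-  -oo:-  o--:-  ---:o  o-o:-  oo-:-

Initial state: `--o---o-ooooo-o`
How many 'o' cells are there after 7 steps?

2

step 1: o---o----------
step 2: --o---ooooooooo
step 3: o---o----------  (repeats step 1; period 2)
step 7: o---o----------
count of o: 2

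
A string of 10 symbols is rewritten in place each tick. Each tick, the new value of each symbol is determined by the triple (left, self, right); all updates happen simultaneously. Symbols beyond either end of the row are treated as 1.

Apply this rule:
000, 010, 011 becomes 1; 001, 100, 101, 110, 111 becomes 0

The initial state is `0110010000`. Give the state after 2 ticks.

0101010100

0100010110
0101010100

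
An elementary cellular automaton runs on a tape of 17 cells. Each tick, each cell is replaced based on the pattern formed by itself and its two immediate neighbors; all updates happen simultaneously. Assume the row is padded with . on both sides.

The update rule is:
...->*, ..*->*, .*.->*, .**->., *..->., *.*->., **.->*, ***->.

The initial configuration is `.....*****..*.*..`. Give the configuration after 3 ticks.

*****....*.**.*.*
....*.****..*.*.*
*****....*.**.*.*

*****....*.**.*.*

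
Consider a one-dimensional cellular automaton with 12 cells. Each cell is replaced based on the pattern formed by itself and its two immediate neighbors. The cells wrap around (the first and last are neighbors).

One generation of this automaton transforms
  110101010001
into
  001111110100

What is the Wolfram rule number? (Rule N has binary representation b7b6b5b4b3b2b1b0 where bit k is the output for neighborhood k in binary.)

37

position 0: 111 → 0  (bit 7 = 0)
position 1: 110 → 0  (bit 6 = 0)
position 2: 101 → 1  (bit 5 = 1)
position 8: 100 → 0  (bit 4 = 0)
position 11: 011 → 0  (bit 3 = 0)
position 3: 010 → 1  (bit 2 = 1)
position 10: 001 → 0  (bit 1 = 0)
position 9: 000 → 1  (bit 0 = 1)
bits b7..b0 = 00100101 = 37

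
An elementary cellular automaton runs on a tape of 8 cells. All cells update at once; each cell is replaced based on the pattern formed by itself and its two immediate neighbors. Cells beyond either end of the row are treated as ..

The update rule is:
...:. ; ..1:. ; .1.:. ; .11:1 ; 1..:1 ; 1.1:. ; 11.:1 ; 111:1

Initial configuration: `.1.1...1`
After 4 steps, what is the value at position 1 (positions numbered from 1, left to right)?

.

....1...
.....1..
......1.
.......1
position 1 holds .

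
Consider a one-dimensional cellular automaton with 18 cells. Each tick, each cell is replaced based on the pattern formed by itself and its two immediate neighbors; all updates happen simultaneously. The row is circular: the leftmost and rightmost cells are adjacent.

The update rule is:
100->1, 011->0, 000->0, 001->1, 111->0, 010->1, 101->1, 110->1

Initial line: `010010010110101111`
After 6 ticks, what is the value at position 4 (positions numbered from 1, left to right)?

111111111011110001
000000001100011010
000000010110101111
100000111011110001
110001001100011010
011011110110101111
position 4 holds 0

0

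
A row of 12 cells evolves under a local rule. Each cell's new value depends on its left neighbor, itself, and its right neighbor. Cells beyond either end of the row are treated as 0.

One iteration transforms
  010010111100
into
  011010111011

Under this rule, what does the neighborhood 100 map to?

At position 2 the neighborhood is 100; the next row has 1 there.

1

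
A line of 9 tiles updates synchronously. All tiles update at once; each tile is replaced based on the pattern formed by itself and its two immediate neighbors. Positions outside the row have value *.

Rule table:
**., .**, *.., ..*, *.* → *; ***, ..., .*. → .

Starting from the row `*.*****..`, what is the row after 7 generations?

***...***
..**.**..
*********
.........
*.......*
**.....**
.**...**.

.**...**.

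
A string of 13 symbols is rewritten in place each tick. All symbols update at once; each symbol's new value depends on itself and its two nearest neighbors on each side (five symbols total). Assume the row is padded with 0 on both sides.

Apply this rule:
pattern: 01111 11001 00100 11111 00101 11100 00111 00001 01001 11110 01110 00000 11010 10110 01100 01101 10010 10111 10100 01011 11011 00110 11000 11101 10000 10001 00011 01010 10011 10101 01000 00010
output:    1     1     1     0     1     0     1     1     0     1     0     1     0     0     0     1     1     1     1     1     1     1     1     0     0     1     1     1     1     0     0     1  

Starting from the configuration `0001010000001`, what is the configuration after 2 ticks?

1111110011111
1100101111010

1100101111010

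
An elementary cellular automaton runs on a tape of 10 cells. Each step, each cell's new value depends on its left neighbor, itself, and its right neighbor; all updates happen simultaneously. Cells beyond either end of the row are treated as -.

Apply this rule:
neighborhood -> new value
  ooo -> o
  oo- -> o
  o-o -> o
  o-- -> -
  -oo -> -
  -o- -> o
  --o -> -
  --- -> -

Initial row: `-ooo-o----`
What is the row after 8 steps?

--oooo----
---ooo----
----oo----
-----o----
-----o----  (fixed point — unchanged through step 8)

-----o----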